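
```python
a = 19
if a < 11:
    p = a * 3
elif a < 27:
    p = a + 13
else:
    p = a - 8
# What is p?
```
Trace:
  a=19
  a=19, p=32

Final answer: 32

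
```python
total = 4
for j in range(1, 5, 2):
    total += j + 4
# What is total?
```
Trace:
  total=4
  total=9, j=1
  total=16, j=3

Final answer: 16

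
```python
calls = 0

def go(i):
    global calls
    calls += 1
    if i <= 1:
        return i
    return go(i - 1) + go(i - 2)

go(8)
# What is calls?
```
Call trace (a repeated sub-call is expanded the first time; later identical calls just restate its return value):
go(i=8)
  go(i=7)
    go(i=6)
      go(i=5)
        go(i=4)
          go(i=3)
            go(i=2)
              go(i=1)
              -> return 1
              go(i=0)
              -> return 0
            -> return 1
            go(i=1)
            -> return 1
          -> return 2
          go(i=2) -> return 1  (same call as traced above)
        -> return 3
        go(i=3) -> return 2  (same call as traced above)
      -> return 5
      go(i=4) -> return 3  (same call as traced above)
    -> return 8
    go(i=5) -> return 5  (same call as traced above)
  -> return 13
  go(i=6) -> return 8  (same call as traced above)
-> return 21

calls is incremented once per call, so count the calls in each subtree. Let C(i) = number of calls made by go(i).
C(0) = C(1) = 1 (base case, no recursion); C(i) = 1 + C(i - 1) + C(i - 2) otherwise.
C(2) = 1 + C(1) + C(0) = 1 + 1 + 1 = 3
C(3) = 1 + C(2) + C(1) = 1 + 3 + 1 = 5
C(4) = 1 + C(3) + C(2) = 1 + 5 + 3 = 9
C(5) = 1 + C(4) + C(3) = 1 + 9 + 5 = 15
C(6) = 1 + C(5) + C(4) = 1 + 15 + 9 = 25
C(7) = 1 + C(6) + C(5) = 1 + 25 + 15 = 41
C(8) = 1 + C(7) + C(6) = 1 + 41 + 25 = 67
calls = C(8) = 67

Final answer: 67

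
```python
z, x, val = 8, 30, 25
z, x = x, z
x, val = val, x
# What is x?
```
Trace:
  z=8, x=30, val=25
  z=30, x=8, val=25
  z=30, x=25, val=8

Final answer: 25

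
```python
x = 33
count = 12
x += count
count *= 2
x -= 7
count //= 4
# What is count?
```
Trace:
  x=33
  x=33, count=12
  x=45, count=12
  x=45, count=24
  x=38, count=24
  x=38, count=6

Final answer: 6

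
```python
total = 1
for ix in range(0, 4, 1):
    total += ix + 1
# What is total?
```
Trace:
  total=1
  total=2, ix=0
  total=4, ix=1
  total=7, ix=2
  total=11, ix=3

Final answer: 11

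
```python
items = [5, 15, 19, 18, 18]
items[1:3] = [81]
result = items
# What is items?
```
Trace:
  items=[5, 15, 19, 18, 18]
  items=[5, 81, 18, 18]
  items=[5, 81, 18, 18], result=[5, 81, 18, 18]

Final answer: [5, 81, 18, 18]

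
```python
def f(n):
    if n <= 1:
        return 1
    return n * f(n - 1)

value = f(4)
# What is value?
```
Call trace:
f(n=4)
  f(n=3)
    f(n=2)
      f(n=1)
      -> return 1
    -> return 2
  -> return 6
-> return 24

Final answer: 24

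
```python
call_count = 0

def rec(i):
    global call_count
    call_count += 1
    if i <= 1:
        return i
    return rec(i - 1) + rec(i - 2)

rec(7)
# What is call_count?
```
Call trace (a repeated sub-call is expanded the first time; later identical calls just restate its return value):
rec(i=7)
  rec(i=6)
    rec(i=5)
      rec(i=4)
        rec(i=3)
          rec(i=2)
            rec(i=1)
            -> return 1
            rec(i=0)
            -> return 0
          -> return 1
          rec(i=1)
          -> return 1
        -> return 2
        rec(i=2) -> return 1  (same call as traced above)
      -> return 3
      rec(i=3) -> return 2  (same call as traced above)
    -> return 5
    rec(i=4) -> return 3  (same call as traced above)
  -> return 8
  rec(i=5) -> return 5  (same call as traced above)
-> return 13

call_count is incremented once per call, so count the calls in each subtree. Let C(i) = number of calls made by rec(i).
C(0) = C(1) = 1 (base case, no recursion); C(i) = 1 + C(i - 1) + C(i - 2) otherwise.
C(2) = 1 + C(1) + C(0) = 1 + 1 + 1 = 3
C(3) = 1 + C(2) + C(1) = 1 + 3 + 1 = 5
C(4) = 1 + C(3) + C(2) = 1 + 5 + 3 = 9
C(5) = 1 + C(4) + C(3) = 1 + 9 + 5 = 15
C(6) = 1 + C(5) + C(4) = 1 + 15 + 9 = 25
C(7) = 1 + C(6) + C(5) = 1 + 25 + 15 = 41
call_count = C(7) = 41

Final answer: 41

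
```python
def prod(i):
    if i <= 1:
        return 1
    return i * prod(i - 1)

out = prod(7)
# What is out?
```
Call trace:
prod(i=7)
  prod(i=6)
    prod(i=5)
      prod(i=4)
        prod(i=3)
          prod(i=2)
            prod(i=1)
            -> return 1
          -> return 2
        -> return 6
      -> return 24
    -> return 120
  -> return 720
-> return 5040

Final answer: 5040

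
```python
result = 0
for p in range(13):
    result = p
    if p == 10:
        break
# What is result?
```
Trace:
  result=0
  result=0, p=0
  result=1, p=1
  result=2, p=2
  result=3, p=3
  result=4, p=4
  result=5, p=5
  result=6, p=6
  result=7, p=7
  result=8, p=8
  result=9, p=9
  result=10, p=10

Final answer: 10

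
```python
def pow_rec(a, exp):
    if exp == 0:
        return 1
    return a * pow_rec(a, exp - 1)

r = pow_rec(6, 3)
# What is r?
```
Call trace:
pow_rec(a=6, exp=3)
  pow_rec(a=6, exp=2)
    pow_rec(a=6, exp=1)
      pow_rec(a=6, exp=0)
      -> return 1
    -> return 6
  -> return 36
-> return 216

Final answer: 216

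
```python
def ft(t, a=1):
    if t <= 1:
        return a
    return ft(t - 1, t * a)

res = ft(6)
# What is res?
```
Call trace:
ft(t=6, a=1)
  ft(t=5, a=6)
    ft(t=4, a=30)
      ft(t=3, a=120)
        ft(t=2, a=360)
          ft(t=1, a=720)
          -> return 720
        -> return 720
      -> return 720
    -> return 720
  -> return 720
-> return 720

Final answer: 720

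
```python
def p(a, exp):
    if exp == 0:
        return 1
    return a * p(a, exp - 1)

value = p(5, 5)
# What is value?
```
Call trace:
p(a=5, exp=5)
  p(a=5, exp=4)
    p(a=5, exp=3)
      p(a=5, exp=2)
        p(a=5, exp=1)
          p(a=5, exp=0)
          -> return 1
        -> return 5
      -> return 25
    -> return 125
  -> return 625
-> return 3125

Final answer: 3125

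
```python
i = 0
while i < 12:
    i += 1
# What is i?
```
Trace:
  i=0
  i=1
  i=2
  i=3
  i=4
  i=5
  i=6
  i=7
  i=8
  i=9
  i=10
  i=11
  i=12

Final answer: 12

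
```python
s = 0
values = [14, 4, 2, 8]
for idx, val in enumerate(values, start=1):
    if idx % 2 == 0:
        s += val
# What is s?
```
Trace:
  s=0
  s=0, idx=1, val=14
  s=4, idx=2, val=4
  s=4, idx=3, val=2
  s=12, idx=4, val=8

Final answer: 12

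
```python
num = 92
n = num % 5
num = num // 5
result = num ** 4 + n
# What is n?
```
Trace:
  num=92
  num=92, n=2
  num=18, n=2
  num=18, n=2, result=104978

Final answer: 2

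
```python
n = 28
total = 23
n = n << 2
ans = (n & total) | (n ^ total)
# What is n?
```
Trace:
  n=28
  n=28, total=23
  n=112, total=23
  n=112, total=23, ans=119

Final answer: 112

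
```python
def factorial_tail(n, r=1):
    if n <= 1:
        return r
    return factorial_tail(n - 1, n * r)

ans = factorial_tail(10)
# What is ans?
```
Call trace:
factorial_tail(n=10, r=1)
  factorial_tail(n=9, r=10)
    factorial_tail(n=8, r=90)
      factorial_tail(n=7, r=720)
        factorial_tail(n=6, r=5040)
          factorial_tail(n=5, r=30240)
            factorial_tail(n=4, r=151200)
              factorial_tail(n=3, r=604800)
                factorial_tail(n=2, r=1814400)
                  factorial_tail(n=1, r=3628800)
                  -> return 3628800
                -> return 3628800
              -> return 3628800
            -> return 3628800
          -> return 3628800
        -> return 3628800
      -> return 3628800
    -> return 3628800
  -> return 3628800
-> return 3628800

Final answer: 3628800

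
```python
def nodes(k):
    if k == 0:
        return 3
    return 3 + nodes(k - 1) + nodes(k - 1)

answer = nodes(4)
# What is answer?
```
Call trace (a repeated sub-call is expanded the first time; later identical calls just restate its return value):
nodes(k=4)
  nodes(k=3)
    nodes(k=2)
      nodes(k=1)
        nodes(k=0)
        -> return 3
        nodes(k=0)
        -> return 3
      -> return 9
      nodes(k=1) -> return 9  (same call as traced above)
    -> return 21
    nodes(k=2) -> return 21  (same call as traced above)
  -> return 45
  nodes(k=3) -> return 45  (same call as traced above)
-> return 93

Final answer: 93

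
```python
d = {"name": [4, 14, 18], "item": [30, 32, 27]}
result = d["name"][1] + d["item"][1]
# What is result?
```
Trace:
  d={'name': [4, 14, 18], 'item': [30, 32, 27]}
  d={'name': [4, 14, 18], 'item': [30, 32, 27]}, result=46

Final answer: 46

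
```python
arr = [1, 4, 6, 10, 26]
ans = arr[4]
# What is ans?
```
Trace:
  arr=[1, 4, 6, 10, 26]
  arr=[1, 4, 6, 10, 26], ans=26

Final answer: 26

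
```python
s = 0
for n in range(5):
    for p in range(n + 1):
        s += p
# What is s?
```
Trace:
  s=0
  s=0, n=0, p=0
  s=0, n=1, p=0
  s=1, n=1, p=1
  s=1, n=2, p=0
  s=2, n=2, p=1
  s=4, n=2, p=2
  s=4, n=3, p=0
  s=5, n=3, p=1
  s=7, n=3, p=2
  s=10, n=3, p=3
  s=10, n=4, p=0
  s=11, n=4, p=1
  s=13, n=4, p=2
  s=16, n=4, p=3
  s=20, n=4, p=4

Final answer: 20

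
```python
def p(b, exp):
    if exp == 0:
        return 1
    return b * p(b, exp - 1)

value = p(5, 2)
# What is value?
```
Call trace:
p(b=5, exp=2)
  p(b=5, exp=1)
    p(b=5, exp=0)
    -> return 1
  -> return 5
-> return 25

Final answer: 25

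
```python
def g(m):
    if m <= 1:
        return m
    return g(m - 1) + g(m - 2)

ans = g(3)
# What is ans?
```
Call trace:
g(m=3)
  g(m=2)
    g(m=1)
    -> return 1
    g(m=0)
    -> return 0
  -> return 1
  g(m=1)
  -> return 1
-> return 2

Final answer: 2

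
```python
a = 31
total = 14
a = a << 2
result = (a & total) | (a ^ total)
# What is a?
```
Trace:
  a=31
  a=31, total=14
  a=124, total=14
  a=124, total=14, result=126

Final answer: 124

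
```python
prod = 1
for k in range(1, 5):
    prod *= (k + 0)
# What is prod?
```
Trace:
  prod=1
  prod=1, k=1
  prod=2, k=2
  prod=6, k=3
  prod=24, k=4

Final answer: 24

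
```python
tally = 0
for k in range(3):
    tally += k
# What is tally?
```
Trace:
  tally=0
  tally=0, k=0
  tally=1, k=1
  tally=3, k=2

Final answer: 3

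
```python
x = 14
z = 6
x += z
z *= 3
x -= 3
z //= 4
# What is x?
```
Trace:
  x=14
  x=14, z=6
  x=20, z=6
  x=20, z=18
  x=17, z=18
  x=17, z=4

Final answer: 17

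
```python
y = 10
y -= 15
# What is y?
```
Trace:
  y=10
  y=-5

Final answer: -5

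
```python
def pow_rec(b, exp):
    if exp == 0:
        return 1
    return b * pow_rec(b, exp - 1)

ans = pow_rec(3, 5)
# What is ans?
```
Call trace:
pow_rec(b=3, exp=5)
  pow_rec(b=3, exp=4)
    pow_rec(b=3, exp=3)
      pow_rec(b=3, exp=2)
        pow_rec(b=3, exp=1)
          pow_rec(b=3, exp=0)
          -> return 1
        -> return 3
      -> return 9
    -> return 27
  -> return 81
-> return 243

Final answer: 243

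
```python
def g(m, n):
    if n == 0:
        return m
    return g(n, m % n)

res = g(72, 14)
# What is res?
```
Call trace:
g(m=72, n=14)
  g(m=14, n=2)
    g(m=2, n=0)
    -> return 2
  -> return 2
-> return 2

Final answer: 2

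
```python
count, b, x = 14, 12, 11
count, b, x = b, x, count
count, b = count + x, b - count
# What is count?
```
Trace:
  count=14, b=12, x=11
  count=12, b=11, x=14
  count=26, b=-1, x=14

Final answer: 26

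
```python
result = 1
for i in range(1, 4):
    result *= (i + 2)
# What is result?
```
Trace:
  result=1
  result=3, i=1
  result=12, i=2
  result=60, i=3

Final answer: 60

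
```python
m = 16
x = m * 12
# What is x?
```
Trace:
  m=16
  m=16, x=192

Final answer: 192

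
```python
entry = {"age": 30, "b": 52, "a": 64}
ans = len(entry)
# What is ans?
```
Trace:
  entry={'age': 30, 'b': 52, 'a': 64}
  entry={'age': 30, 'b': 52, 'a': 64}, ans=3

Final answer: 3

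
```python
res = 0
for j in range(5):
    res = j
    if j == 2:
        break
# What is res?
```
Trace:
  res=0
  res=0, j=0
  res=1, j=1
  res=2, j=2

Final answer: 2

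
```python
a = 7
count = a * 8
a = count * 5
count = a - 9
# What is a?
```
Trace:
  a=7
  a=7, count=56
  a=280, count=56
  a=280, count=271

Final answer: 280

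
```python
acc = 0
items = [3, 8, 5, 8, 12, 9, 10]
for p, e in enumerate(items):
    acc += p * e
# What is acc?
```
Trace:
  acc=0
  acc=0, p=0, e=3
  acc=8, p=1, e=8
  acc=18, p=2, e=5
  acc=42, p=3, e=8
  acc=90, p=4, e=12
  acc=135, p=5, e=9
  acc=195, p=6, e=10

Final answer: 195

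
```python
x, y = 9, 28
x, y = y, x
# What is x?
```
Trace:
  x=9, y=28
  x=28, y=9

Final answer: 28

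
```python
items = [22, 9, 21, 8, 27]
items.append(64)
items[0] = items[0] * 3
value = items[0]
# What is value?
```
Trace:
  items=[22, 9, 21, 8, 27]
  items=[22, 9, 21, 8, 27, 64]
  items=[66, 9, 21, 8, 27, 64]
  items=[66, 9, 21, 8, 27, 64], value=66

Final answer: 66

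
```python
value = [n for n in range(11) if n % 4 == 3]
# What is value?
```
Trace:
  n=0
  n=1
  n=2
  n=3
  n=4
  n=5
  n=6
  n=7
  n=8
  n=9
  n=10
  value=[3, 7]

Final answer: [3, 7]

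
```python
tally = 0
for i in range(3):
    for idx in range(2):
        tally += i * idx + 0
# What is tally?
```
Trace:
  tally=0
  tally=0, i=0, idx=0
  tally=0, i=0, idx=1
  tally=0, i=1, idx=0
  tally=1, i=1, idx=1
  tally=1, i=2, idx=0
  tally=3, i=2, idx=1

Final answer: 3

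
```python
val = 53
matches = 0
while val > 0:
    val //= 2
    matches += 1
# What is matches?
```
Trace:
  val=53
  val=53, matches=0
  val=26, matches=1
  val=13, matches=2
  val=6, matches=3
  val=3, matches=4
  val=1, matches=5
  val=0, matches=6

Final answer: 6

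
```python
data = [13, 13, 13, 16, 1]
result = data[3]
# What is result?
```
Trace:
  data=[13, 13, 13, 16, 1]
  data=[13, 13, 13, 16, 1], result=16

Final answer: 16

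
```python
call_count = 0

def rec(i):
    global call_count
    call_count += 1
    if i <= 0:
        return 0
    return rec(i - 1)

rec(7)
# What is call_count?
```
Call trace:
rec(i=7)
  rec(i=6)
    rec(i=5)
      rec(i=4)
        rec(i=3)
          rec(i=2)
            rec(i=1)
              rec(i=0)
              -> return 0
            -> return 0
          -> return 0
        -> return 0
      -> return 0
    -> return 0
  -> return 0
-> return 0

call_count is incremented once per call. rec is entered once for each i = 7, 6, 5, 4, 3, 2, 1, 0 (the i <= 0 call returns without recursing), i.e. 7 + 1 calls.
call_count = 8

Final answer: 8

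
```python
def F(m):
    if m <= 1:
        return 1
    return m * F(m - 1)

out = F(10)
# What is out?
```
Call trace:
F(m=10)
  F(m=9)
    F(m=8)
      F(m=7)
        F(m=6)
          F(m=5)
            F(m=4)
              F(m=3)
                F(m=2)
                  F(m=1)
                  -> return 1
                -> return 2
              -> return 6
            -> return 24
          -> return 120
        -> return 720
      -> return 5040
    -> return 40320
  -> return 362880
-> return 3628800

Final answer: 3628800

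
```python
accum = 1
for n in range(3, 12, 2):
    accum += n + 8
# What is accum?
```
Trace:
  accum=1
  accum=12, n=3
  accum=25, n=5
  accum=40, n=7
  accum=57, n=9
  accum=76, n=11

Final answer: 76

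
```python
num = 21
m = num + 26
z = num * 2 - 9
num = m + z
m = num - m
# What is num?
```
Trace:
  num=21
  num=21, m=47
  num=21, m=47, z=33
  num=80, m=47, z=33
  num=80, m=33, z=33

Final answer: 80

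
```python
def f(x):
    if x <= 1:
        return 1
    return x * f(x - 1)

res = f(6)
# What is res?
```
Call trace:
f(x=6)
  f(x=5)
    f(x=4)
      f(x=3)
        f(x=2)
          f(x=1)
          -> return 1
        -> return 2
      -> return 6
    -> return 24
  -> return 120
-> return 720

Final answer: 720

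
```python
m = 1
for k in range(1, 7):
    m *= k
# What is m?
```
Trace:
  m=1
  m=1, k=1
  m=2, k=2
  m=6, k=3
  m=24, k=4
  m=120, k=5
  m=720, k=6

Final answer: 720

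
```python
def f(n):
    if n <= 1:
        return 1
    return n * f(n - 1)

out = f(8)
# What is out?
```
Call trace:
f(n=8)
  f(n=7)
    f(n=6)
      f(n=5)
        f(n=4)
          f(n=3)
            f(n=2)
              f(n=1)
              -> return 1
            -> return 2
          -> return 6
        -> return 24
      -> return 120
    -> return 720
  -> return 5040
-> return 40320

Final answer: 40320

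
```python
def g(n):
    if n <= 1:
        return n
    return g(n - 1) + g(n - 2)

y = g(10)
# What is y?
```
Call trace (a repeated sub-call is expanded the first time; later identical calls just restate its return value):
g(n=10)
  g(n=9)
    g(n=8)
      g(n=7)
        g(n=6)
          g(n=5)
            g(n=4)
              g(n=3)
                g(n=2)
                  g(n=1)
                  -> return 1
                  g(n=0)
                  -> return 0
                -> return 1
                g(n=1)
                -> return 1
              -> return 2
              g(n=2) -> return 1  (same call as traced above)
            -> return 3
            g(n=3) -> return 2  (same call as traced above)
          -> return 5
          g(n=4) -> return 3  (same call as traced above)
        -> return 8
        g(n=5) -> return 5  (same call as traced above)
      -> return 13
      g(n=6) -> return 8  (same call as traced above)
    -> return 21
    g(n=7) -> return 13  (same call as traced above)
  -> return 34
  g(n=8) -> return 21  (same call as traced above)
-> return 55

Final answer: 55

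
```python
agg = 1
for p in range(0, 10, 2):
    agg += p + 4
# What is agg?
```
Trace:
  agg=1
  agg=5, p=0
  agg=11, p=2
  agg=19, p=4
  agg=29, p=6
  agg=41, p=8

Final answer: 41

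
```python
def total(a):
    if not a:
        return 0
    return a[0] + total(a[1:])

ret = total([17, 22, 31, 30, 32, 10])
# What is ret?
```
Call trace:
total(a=[17, 22, 31, 30, 32, 10])
  total(a=[22, 31, 30, 32, 10])
    total(a=[31, 30, 32, 10])
      total(a=[30, 32, 10])
        total(a=[32, 10])
          total(a=[10])
            total(a=[])
            -> return 0
          -> return 10
        -> return 42
      -> return 72
    -> return 103
  -> return 125
-> return 142

Final answer: 142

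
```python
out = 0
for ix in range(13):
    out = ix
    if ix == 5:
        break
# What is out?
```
Trace:
  out=0
  out=0, ix=0
  out=1, ix=1
  out=2, ix=2
  out=3, ix=3
  out=4, ix=4
  out=5, ix=5

Final answer: 5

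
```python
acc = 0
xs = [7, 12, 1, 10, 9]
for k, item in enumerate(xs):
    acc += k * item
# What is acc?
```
Trace:
  acc=0
  acc=0, k=0, item=7
  acc=12, k=1, item=12
  acc=14, k=2, item=1
  acc=44, k=3, item=10
  acc=80, k=4, item=9

Final answer: 80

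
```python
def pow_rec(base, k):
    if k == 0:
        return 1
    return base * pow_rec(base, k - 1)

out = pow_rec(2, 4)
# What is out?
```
Call trace:
pow_rec(base=2, k=4)
  pow_rec(base=2, k=3)
    pow_rec(base=2, k=2)
      pow_rec(base=2, k=1)
        pow_rec(base=2, k=0)
        -> return 1
      -> return 2
    -> return 4
  -> return 8
-> return 16

Final answer: 16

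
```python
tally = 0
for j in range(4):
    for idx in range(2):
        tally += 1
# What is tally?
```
Trace:
  tally=0
  tally=1, j=0, idx=0
  tally=2, j=0, idx=1
  tally=3, j=1, idx=0
  tally=4, j=1, idx=1
  tally=5, j=2, idx=0
  tally=6, j=2, idx=1
  tally=7, j=3, idx=0
  tally=8, j=3, idx=1

Final answer: 8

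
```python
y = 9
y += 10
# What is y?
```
Trace:
  y=9
  y=19

Final answer: 19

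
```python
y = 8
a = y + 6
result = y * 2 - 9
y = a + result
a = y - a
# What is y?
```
Trace:
  y=8
  y=8, a=14
  y=8, a=14, result=7
  y=21, a=14, result=7
  y=21, a=7, result=7

Final answer: 21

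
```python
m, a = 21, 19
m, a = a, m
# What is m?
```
Trace:
  m=21, a=19
  m=19, a=21

Final answer: 19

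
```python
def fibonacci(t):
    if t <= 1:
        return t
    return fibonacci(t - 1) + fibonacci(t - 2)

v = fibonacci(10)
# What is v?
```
Call trace (a repeated sub-call is expanded the first time; later identical calls just restate its return value):
fibonacci(t=10)
  fibonacci(t=9)
    fibonacci(t=8)
      fibonacci(t=7)
        fibonacci(t=6)
          fibonacci(t=5)
            fibonacci(t=4)
              fibonacci(t=3)
                fibonacci(t=2)
                  fibonacci(t=1)
                  -> return 1
                  fibonacci(t=0)
                  -> return 0
                -> return 1
                fibonacci(t=1)
                -> return 1
              -> return 2
              fibonacci(t=2) -> return 1  (same call as traced above)
            -> return 3
            fibonacci(t=3) -> return 2  (same call as traced above)
          -> return 5
          fibonacci(t=4) -> return 3  (same call as traced above)
        -> return 8
        fibonacci(t=5) -> return 5  (same call as traced above)
      -> return 13
      fibonacci(t=6) -> return 8  (same call as traced above)
    -> return 21
    fibonacci(t=7) -> return 13  (same call as traced above)
  -> return 34
  fibonacci(t=8) -> return 21  (same call as traced above)
-> return 55

Final answer: 55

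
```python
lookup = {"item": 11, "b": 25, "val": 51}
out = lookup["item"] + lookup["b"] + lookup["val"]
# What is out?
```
Trace:
  lookup={'item': 11, 'b': 25, 'val': 51}
  lookup={'item': 11, 'b': 25, 'val': 51}, out=87

Final answer: 87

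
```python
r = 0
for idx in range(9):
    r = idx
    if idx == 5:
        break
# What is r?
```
Trace:
  r=0
  r=0, idx=0
  r=1, idx=1
  r=2, idx=2
  r=3, idx=3
  r=4, idx=4
  r=5, idx=5

Final answer: 5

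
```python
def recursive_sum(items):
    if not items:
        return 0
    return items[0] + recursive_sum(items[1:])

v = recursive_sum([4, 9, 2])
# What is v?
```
Call trace:
recursive_sum(items=[4, 9, 2])
  recursive_sum(items=[9, 2])
    recursive_sum(items=[2])
      recursive_sum(items=[])
      -> return 0
    -> return 2
  -> return 11
-> return 15

Final answer: 15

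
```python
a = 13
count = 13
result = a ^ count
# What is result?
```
Trace:
  a=13
  a=13, count=13
  a=13, count=13, result=0

Final answer: 0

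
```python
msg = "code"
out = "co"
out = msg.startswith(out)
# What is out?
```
Trace:
  msg='code'
  msg='code', out='co'
  msg='code', out=True

Final answer: True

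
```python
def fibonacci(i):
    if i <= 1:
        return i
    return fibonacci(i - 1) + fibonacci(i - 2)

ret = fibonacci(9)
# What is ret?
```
Call trace (a repeated sub-call is expanded the first time; later identical calls just restate its return value):
fibonacci(i=9)
  fibonacci(i=8)
    fibonacci(i=7)
      fibonacci(i=6)
        fibonacci(i=5)
          fibonacci(i=4)
            fibonacci(i=3)
              fibonacci(i=2)
                fibonacci(i=1)
                -> return 1
                fibonacci(i=0)
                -> return 0
              -> return 1
              fibonacci(i=1)
              -> return 1
            -> return 2
            fibonacci(i=2) -> return 1  (same call as traced above)
          -> return 3
          fibonacci(i=3) -> return 2  (same call as traced above)
        -> return 5
        fibonacci(i=4) -> return 3  (same call as traced above)
      -> return 8
      fibonacci(i=5) -> return 5  (same call as traced above)
    -> return 13
    fibonacci(i=6) -> return 8  (same call as traced above)
  -> return 21
  fibonacci(i=7) -> return 13  (same call as traced above)
-> return 34

Final answer: 34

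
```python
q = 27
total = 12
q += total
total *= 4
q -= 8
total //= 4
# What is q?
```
Trace:
  q=27
  q=27, total=12
  q=39, total=12
  q=39, total=48
  q=31, total=48
  q=31, total=12

Final answer: 31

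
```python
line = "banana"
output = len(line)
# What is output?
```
Trace:
  line='banana'
  line='banana', output=6

Final answer: 6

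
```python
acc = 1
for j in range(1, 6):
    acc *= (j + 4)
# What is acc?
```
Trace:
  acc=1
  acc=5, j=1
  acc=30, j=2
  acc=210, j=3
  acc=1680, j=4
  acc=15120, j=5

Final answer: 15120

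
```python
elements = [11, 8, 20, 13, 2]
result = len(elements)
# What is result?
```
Trace:
  elements=[11, 8, 20, 13, 2]
  elements=[11, 8, 20, 13, 2], result=5

Final answer: 5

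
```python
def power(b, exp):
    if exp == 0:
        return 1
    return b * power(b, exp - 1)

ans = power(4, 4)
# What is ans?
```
Call trace:
power(b=4, exp=4)
  power(b=4, exp=3)
    power(b=4, exp=2)
      power(b=4, exp=1)
        power(b=4, exp=0)
        -> return 1
      -> return 4
    -> return 16
  -> return 64
-> return 256

Final answer: 256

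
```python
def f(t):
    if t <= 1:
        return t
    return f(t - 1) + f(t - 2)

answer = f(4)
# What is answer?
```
Call trace (a repeated sub-call is expanded the first time; later identical calls just restate its return value):
f(t=4)
  f(t=3)
    f(t=2)
      f(t=1)
      -> return 1
      f(t=0)
      -> return 0
    -> return 1
    f(t=1)
    -> return 1
  -> return 2
  f(t=2) -> return 1  (same call as traced above)
-> return 3

Final answer: 3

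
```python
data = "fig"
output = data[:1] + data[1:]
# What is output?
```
Trace:
  data='fig'
  data='fig', output='fig'

Final answer: 'fig'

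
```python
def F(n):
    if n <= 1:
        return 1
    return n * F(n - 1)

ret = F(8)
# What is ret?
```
Call trace:
F(n=8)
  F(n=7)
    F(n=6)
      F(n=5)
        F(n=4)
          F(n=3)
            F(n=2)
              F(n=1)
              -> return 1
            -> return 2
          -> return 6
        -> return 24
      -> return 120
    -> return 720
  -> return 5040
-> return 40320

Final answer: 40320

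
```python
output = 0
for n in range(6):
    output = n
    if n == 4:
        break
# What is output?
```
Trace:
  output=0
  output=0, n=0
  output=1, n=1
  output=2, n=2
  output=3, n=3
  output=4, n=4

Final answer: 4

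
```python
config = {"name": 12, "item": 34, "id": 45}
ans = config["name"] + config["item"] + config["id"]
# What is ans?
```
Trace:
  config={'name': 12, 'item': 34, 'id': 45}
  config={'name': 12, 'item': 34, 'id': 45}, ans=91

Final answer: 91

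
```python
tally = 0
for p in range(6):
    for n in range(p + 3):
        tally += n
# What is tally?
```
Trace:
  tally=0
  tally=0, p=0, n=0
  tally=1, p=0, n=1
  tally=3, p=0, n=2
  tally=3, p=1, n=0
  tally=4, p=1, n=1
  tally=6, p=1, n=2
  tally=9, p=1, n=3
  tally=9, p=2, n=0
  tally=10, p=2, n=1
  tally=12, p=2, n=2
  tally=15, p=2, n=3
  tally=19, p=2, n=4
  tally=19, p=3, n=0
  tally=20, p=3, n=1
  tally=22, p=3, n=2
  tally=25, p=3, n=3
  tally=29, p=3, n=4
  tally=34, p=3, n=5
  tally=34, p=4, n=0
  tally=35, p=4, n=1
  tally=37, p=4, n=2
  tally=40, p=4, n=3
  tally=44, p=4, n=4
  tally=49, p=4, n=5
  tally=55, p=4, n=6
  tally=55, p=5, n=0
  tally=56, p=5, n=1
  tally=58, p=5, n=2
  tally=61, p=5, n=3
  tally=65, p=5, n=4
  tally=70, p=5, n=5
  tally=76, p=5, n=6
  tally=83, p=5, n=7

Final answer: 83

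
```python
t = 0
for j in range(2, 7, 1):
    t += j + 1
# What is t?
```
Trace:
  t=0
  t=3, j=2
  t=7, j=3
  t=12, j=4
  t=18, j=5
  t=25, j=6

Final answer: 25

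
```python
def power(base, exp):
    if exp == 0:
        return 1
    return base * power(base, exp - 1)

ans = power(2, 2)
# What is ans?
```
Call trace:
power(base=2, exp=2)
  power(base=2, exp=1)
    power(base=2, exp=0)
    -> return 1
  -> return 2
-> return 4

Final answer: 4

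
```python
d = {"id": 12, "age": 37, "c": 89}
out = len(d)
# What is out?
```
Trace:
  d={'id': 12, 'age': 37, 'c': 89}
  d={'id': 12, 'age': 37, 'c': 89}, out=3

Final answer: 3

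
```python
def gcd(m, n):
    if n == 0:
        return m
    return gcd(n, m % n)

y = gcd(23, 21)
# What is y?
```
Call trace:
gcd(m=23, n=21)
  gcd(m=21, n=2)
    gcd(m=2, n=1)
      gcd(m=1, n=0)
      -> return 1
    -> return 1
  -> return 1
-> return 1

Final answer: 1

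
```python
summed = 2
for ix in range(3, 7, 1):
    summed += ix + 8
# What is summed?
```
Trace:
  summed=2
  summed=13, ix=3
  summed=25, ix=4
  summed=38, ix=5
  summed=52, ix=6

Final answer: 52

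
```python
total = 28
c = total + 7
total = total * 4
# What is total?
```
Trace:
  total=28
  total=28, c=35
  total=112, c=35

Final answer: 112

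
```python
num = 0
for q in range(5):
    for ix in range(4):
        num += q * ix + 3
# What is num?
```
Trace:
  num=0
  num=3, q=0, ix=0
  num=6, q=0, ix=1
  num=9, q=0, ix=2
  num=12, q=0, ix=3
  num=15, q=1, ix=0
  num=19, q=1, ix=1
  num=24, q=1, ix=2
  num=30, q=1, ix=3
  num=33, q=2, ix=0
  num=38, q=2, ix=1
  num=45, q=2, ix=2
  num=54, q=2, ix=3
  num=57, q=3, ix=0
  num=63, q=3, ix=1
  num=72, q=3, ix=2
  num=84, q=3, ix=3
  num=87, q=4, ix=0
  num=94, q=4, ix=1
  num=105, q=4, ix=2
  num=120, q=4, ix=3

Final answer: 120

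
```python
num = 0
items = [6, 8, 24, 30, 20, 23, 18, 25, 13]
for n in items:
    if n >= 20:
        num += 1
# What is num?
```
Trace:
  num=0
  num=0, n=6
  num=0, n=8
  num=1, n=24
  num=2, n=30
  num=3, n=20
  num=4, n=23
  num=4, n=18
  num=5, n=25
  num=5, n=13

Final answer: 5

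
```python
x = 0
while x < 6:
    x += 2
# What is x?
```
Trace:
  x=0
  x=2
  x=4
  x=6

Final answer: 6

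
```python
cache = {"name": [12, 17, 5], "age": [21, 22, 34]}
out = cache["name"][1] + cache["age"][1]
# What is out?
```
Trace:
  cache={'name': [12, 17, 5], 'age': [21, 22, 34]}
  cache={'name': [12, 17, 5], 'age': [21, 22, 34]}, out=39

Final answer: 39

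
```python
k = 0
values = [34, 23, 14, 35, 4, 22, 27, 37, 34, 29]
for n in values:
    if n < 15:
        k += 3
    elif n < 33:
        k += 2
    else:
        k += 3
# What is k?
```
Trace:
  k=0
  k=3, n=34
  k=5, n=23
  k=8, n=14
  k=11, n=35
  k=14, n=4
  k=16, n=22
  k=18, n=27
  k=21, n=37
  k=24, n=34
  k=26, n=29

Final answer: 26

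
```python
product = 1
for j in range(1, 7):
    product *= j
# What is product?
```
Trace:
  product=1
  product=1, j=1
  product=2, j=2
  product=6, j=3
  product=24, j=4
  product=120, j=5
  product=720, j=6

Final answer: 720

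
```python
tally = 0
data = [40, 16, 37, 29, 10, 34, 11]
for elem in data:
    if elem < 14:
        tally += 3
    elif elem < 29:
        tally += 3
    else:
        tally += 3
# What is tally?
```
Trace:
  tally=0
  tally=3, elem=40
  tally=6, elem=16
  tally=9, elem=37
  tally=12, elem=29
  tally=15, elem=10
  tally=18, elem=34
  tally=21, elem=11

Final answer: 21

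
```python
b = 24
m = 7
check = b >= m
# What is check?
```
Trace:
  b=24
  b=24, m=7
  b=24, m=7, check=True

Final answer: True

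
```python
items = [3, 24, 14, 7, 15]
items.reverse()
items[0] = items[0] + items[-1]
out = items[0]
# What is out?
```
Trace:
  items=[3, 24, 14, 7, 15]
  items=[15, 7, 14, 24, 3]
  items=[18, 7, 14, 24, 3]
  items=[18, 7, 14, 24, 3], out=18

Final answer: 18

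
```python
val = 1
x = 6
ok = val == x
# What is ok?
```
Trace:
  val=1
  val=1, x=6
  val=1, x=6, ok=False

Final answer: False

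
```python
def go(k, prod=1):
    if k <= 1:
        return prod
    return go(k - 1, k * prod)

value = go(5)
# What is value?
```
Call trace:
go(k=5, prod=1)
  go(k=4, prod=5)
    go(k=3, prod=20)
      go(k=2, prod=60)
        go(k=1, prod=120)
        -> return 120
      -> return 120
    -> return 120
  -> return 120
-> return 120

Final answer: 120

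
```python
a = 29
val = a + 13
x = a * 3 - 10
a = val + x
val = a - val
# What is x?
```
Trace:
  a=29
  a=29, val=42
  a=29, val=42, x=77
  a=119, val=42, x=77
  a=119, val=77, x=77

Final answer: 77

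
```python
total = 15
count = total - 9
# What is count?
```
Trace:
  total=15
  total=15, count=6

Final answer: 6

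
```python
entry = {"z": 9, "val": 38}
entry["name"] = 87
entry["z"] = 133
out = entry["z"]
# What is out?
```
Trace:
  entry={'z': 9, 'val': 38}
  entry={'z': 9, 'val': 38, 'name': 87}
  entry={'z': 133, 'val': 38, 'name': 87}
  entry={'z': 133, 'val': 38, 'name': 87}, out=133

Final answer: 133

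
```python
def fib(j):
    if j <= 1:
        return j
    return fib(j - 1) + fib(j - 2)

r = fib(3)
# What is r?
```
Call trace:
fib(j=3)
  fib(j=2)
    fib(j=1)
    -> return 1
    fib(j=0)
    -> return 0
  -> return 1
  fib(j=1)
  -> return 1
-> return 2

Final answer: 2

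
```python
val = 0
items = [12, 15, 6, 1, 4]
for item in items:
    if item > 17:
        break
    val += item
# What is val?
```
Trace:
  val=0
  val=12, item=12
  val=27, item=15
  val=33, item=6
  val=34, item=1
  val=38, item=4

Final answer: 38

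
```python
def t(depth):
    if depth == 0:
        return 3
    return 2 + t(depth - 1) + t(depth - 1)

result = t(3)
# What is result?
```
Call trace (a repeated sub-call is expanded the first time; later identical calls just restate its return value):
t(depth=3)
  t(depth=2)
    t(depth=1)
      t(depth=0)
      -> return 3
      t(depth=0)
      -> return 3
    -> return 8
    t(depth=1) -> return 8  (same call as traced above)
  -> return 18
  t(depth=2) -> return 18  (same call as traced above)
-> return 38

Final answer: 38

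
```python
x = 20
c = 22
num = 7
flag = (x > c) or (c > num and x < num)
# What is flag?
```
Trace:
  x=20
  x=20, c=22
  x=20, c=22, num=7
  x=20, c=22, num=7, flag=False

Final answer: False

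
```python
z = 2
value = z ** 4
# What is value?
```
Trace:
  z=2
  z=2, value=16

Final answer: 16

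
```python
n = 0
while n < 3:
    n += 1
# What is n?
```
Trace:
  n=0
  n=1
  n=2
  n=3

Final answer: 3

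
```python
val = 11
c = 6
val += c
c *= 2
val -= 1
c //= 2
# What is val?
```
Trace:
  val=11
  val=11, c=6
  val=17, c=6
  val=17, c=12
  val=16, c=12
  val=16, c=6

Final answer: 16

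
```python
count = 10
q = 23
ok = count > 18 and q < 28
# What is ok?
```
Trace:
  count=10
  count=10, q=23
  count=10, q=23, ok=False

Final answer: False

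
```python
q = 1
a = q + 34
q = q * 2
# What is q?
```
Trace:
  q=1
  q=1, a=35
  q=2, a=35

Final answer: 2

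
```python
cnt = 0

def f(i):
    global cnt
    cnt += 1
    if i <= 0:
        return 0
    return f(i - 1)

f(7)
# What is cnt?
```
Call trace:
f(i=7)
  f(i=6)
    f(i=5)
      f(i=4)
        f(i=3)
          f(i=2)
            f(i=1)
              f(i=0)
              -> return 0
            -> return 0
          -> return 0
        -> return 0
      -> return 0
    -> return 0
  -> return 0
-> return 0

cnt is incremented once per call. f is entered once for each i = 7, 6, 5, 4, 3, 2, 1, 0 (the i <= 0 call returns without recursing), i.e. 7 + 1 calls.
cnt = 8

Final answer: 8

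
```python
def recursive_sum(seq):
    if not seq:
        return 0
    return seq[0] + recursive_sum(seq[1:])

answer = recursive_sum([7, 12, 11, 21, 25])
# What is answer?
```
Call trace:
recursive_sum(seq=[7, 12, 11, 21, 25])
  recursive_sum(seq=[12, 11, 21, 25])
    recursive_sum(seq=[11, 21, 25])
      recursive_sum(seq=[21, 25])
        recursive_sum(seq=[25])
          recursive_sum(seq=[])
          -> return 0
        -> return 25
      -> return 46
    -> return 57
  -> return 69
-> return 76

Final answer: 76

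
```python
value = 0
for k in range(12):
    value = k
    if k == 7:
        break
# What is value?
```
Trace:
  value=0
  value=0, k=0
  value=1, k=1
  value=2, k=2
  value=3, k=3
  value=4, k=4
  value=5, k=5
  value=6, k=6
  value=7, k=7

Final answer: 7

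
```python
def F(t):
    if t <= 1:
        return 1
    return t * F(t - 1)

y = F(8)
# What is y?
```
Call trace:
F(t=8)
  F(t=7)
    F(t=6)
      F(t=5)
        F(t=4)
          F(t=3)
            F(t=2)
              F(t=1)
              -> return 1
            -> return 2
          -> return 6
        -> return 24
      -> return 120
    -> return 720
  -> return 5040
-> return 40320

Final answer: 40320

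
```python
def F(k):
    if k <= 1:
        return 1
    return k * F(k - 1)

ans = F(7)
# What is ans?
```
Call trace:
F(k=7)
  F(k=6)
    F(k=5)
      F(k=4)
        F(k=3)
          F(k=2)
            F(k=1)
            -> return 1
          -> return 2
        -> return 6
      -> return 24
    -> return 120
  -> return 720
-> return 5040

Final answer: 5040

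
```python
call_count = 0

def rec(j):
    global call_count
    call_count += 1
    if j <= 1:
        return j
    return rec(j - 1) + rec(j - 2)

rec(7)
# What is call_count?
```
Call trace (a repeated sub-call is expanded the first time; later identical calls just restate its return value):
rec(j=7)
  rec(j=6)
    rec(j=5)
      rec(j=4)
        rec(j=3)
          rec(j=2)
            rec(j=1)
            -> return 1
            rec(j=0)
            -> return 0
          -> return 1
          rec(j=1)
          -> return 1
        -> return 2
        rec(j=2) -> return 1  (same call as traced above)
      -> return 3
      rec(j=3) -> return 2  (same call as traced above)
    -> return 5
    rec(j=4) -> return 3  (same call as traced above)
  -> return 8
  rec(j=5) -> return 5  (same call as traced above)
-> return 13

call_count is incremented once per call, so count the calls in each subtree. Let C(j) = number of calls made by rec(j).
C(0) = C(1) = 1 (base case, no recursion); C(j) = 1 + C(j - 1) + C(j - 2) otherwise.
C(2) = 1 + C(1) + C(0) = 1 + 1 + 1 = 3
C(3) = 1 + C(2) + C(1) = 1 + 3 + 1 = 5
C(4) = 1 + C(3) + C(2) = 1 + 5 + 3 = 9
C(5) = 1 + C(4) + C(3) = 1 + 9 + 5 = 15
C(6) = 1 + C(5) + C(4) = 1 + 15 + 9 = 25
C(7) = 1 + C(6) + C(5) = 1 + 25 + 15 = 41
call_count = C(7) = 41

Final answer: 41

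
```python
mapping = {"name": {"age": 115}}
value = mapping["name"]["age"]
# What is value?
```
Trace:
  mapping={'name': {'age': 115}}
  mapping={'name': {'age': 115}}, value=115

Final answer: 115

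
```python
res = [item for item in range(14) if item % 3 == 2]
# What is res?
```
Trace:
  item=0
  item=1
  item=2
  item=3
  item=4
  item=5
  item=6
  item=7
  item=8
  item=9
  item=10
  item=11
  item=12
  item=13
  res=[2, 5, 8, 11]

Final answer: [2, 5, 8, 11]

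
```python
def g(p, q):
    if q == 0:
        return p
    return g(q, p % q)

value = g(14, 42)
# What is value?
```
Call trace:
g(p=14, q=42)
  g(p=42, q=14)
    g(p=14, q=0)
    -> return 14
  -> return 14
-> return 14

Final answer: 14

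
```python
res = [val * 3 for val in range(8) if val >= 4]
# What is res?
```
Trace:
  val=0
  val=1
  val=2
  val=3
  val=4
  val=5
  val=6
  val=7
  res=[12, 15, 18, 21]

Final answer: [12, 15, 18, 21]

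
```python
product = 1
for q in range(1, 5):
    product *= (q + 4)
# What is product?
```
Trace:
  product=1
  product=5, q=1
  product=30, q=2
  product=210, q=3
  product=1680, q=4

Final answer: 1680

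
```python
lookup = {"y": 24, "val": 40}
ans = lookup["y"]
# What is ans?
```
Trace:
  lookup={'y': 24, 'val': 40}
  lookup={'y': 24, 'val': 40}, ans=24

Final answer: 24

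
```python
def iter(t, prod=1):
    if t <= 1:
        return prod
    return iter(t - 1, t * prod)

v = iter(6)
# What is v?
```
Call trace:
iter(t=6, prod=1)
  iter(t=5, prod=6)
    iter(t=4, prod=30)
      iter(t=3, prod=120)
        iter(t=2, prod=360)
          iter(t=1, prod=720)
          -> return 720
        -> return 720
      -> return 720
    -> return 720
  -> return 720
-> return 720

Final answer: 720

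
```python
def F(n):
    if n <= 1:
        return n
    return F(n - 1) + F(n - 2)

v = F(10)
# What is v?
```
Call trace (a repeated sub-call is expanded the first time; later identical calls just restate its return value):
F(n=10)
  F(n=9)
    F(n=8)
      F(n=7)
        F(n=6)
          F(n=5)
            F(n=4)
              F(n=3)
                F(n=2)
                  F(n=1)
                  -> return 1
                  F(n=0)
                  -> return 0
                -> return 1
                F(n=1)
                -> return 1
              -> return 2
              F(n=2) -> return 1  (same call as traced above)
            -> return 3
            F(n=3) -> return 2  (same call as traced above)
          -> return 5
          F(n=4) -> return 3  (same call as traced above)
        -> return 8
        F(n=5) -> return 5  (same call as traced above)
      -> return 13
      F(n=6) -> return 8  (same call as traced above)
    -> return 21
    F(n=7) -> return 13  (same call as traced above)
  -> return 34
  F(n=8) -> return 21  (same call as traced above)
-> return 55

Final answer: 55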